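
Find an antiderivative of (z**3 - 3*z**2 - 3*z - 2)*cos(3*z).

Use integration by parts with u = z**3 - 3*z**2 - 3*z - 2, dv = cos(3*z) dz, so v = sin(3*z)/3.
Apply parts 3 times (tabular method): alternate signs, differentiate u down to 0, integrate dv up.

z**3*sin(3*z)/3 - z**2*sin(3*z) + z**2*cos(3*z)/3 - 11*z*sin(3*z)/9 - 2*z*cos(3*z)/3 - 4*sin(3*z)/9 - 11*cos(3*z)/27 + C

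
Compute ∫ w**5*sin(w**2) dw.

Let u = w², du = 2w dw; rewrite as (1/2)∫ u^2·sin(1u) du.
Now integrate by parts 2 times.

-w**4*cos(w**2)/2 + w**2*sin(w**2) + cos(w**2) + C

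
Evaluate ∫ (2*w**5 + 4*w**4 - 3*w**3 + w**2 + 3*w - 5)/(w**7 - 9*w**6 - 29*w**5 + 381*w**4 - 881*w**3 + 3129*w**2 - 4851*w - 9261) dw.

Factor the denominator: (w - 7)**2*(w - 3)*(w + 1)*(w + 7)*(w**2 + 9).
Partial-fraction decomposition: -(4741*w + 8769)/(151380*(w**2 + 9)) - 11479/(341040*(w + 7)) + 1/(7680*(w + 1)) + 371/(5760*(w - 3)) + 9229/(21099008*(w - 7)) + 21127/(12992*(w - 7)**2).
Integrate each term; A/(w−a) gives A·log|w−a|; the (Bw+D)/(w²+p²) term gives a log and an atan.

9229*log(w - 7)/21099008 + 371*log(w - 3)/5760 + log(w + 1)/7680 - 11479*log(w + 7)/341040 - 4741*log(w**2 + 9)/302760 - 2923*atan(w/3)/151380 - 21127/(12992*w - 90944) + C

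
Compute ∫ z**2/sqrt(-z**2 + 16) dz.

Substitute z = 4·sin(θ), so dz = 4·cos(θ) dθ and the radical becomes sqrt(-z**2 + 16) = 4·cos(θ) by the Pythagorean identity.
Integrate the resulting trig expression in θ, then back-substitute θ = asin(z/4), sin(θ) = z/4, cos(θ) = sqrt(-z**2 + 16)/4 (absorbing any constant into C).

-z*sqrt(-z**2 + 16)/2 + 8*asin(z/4) + C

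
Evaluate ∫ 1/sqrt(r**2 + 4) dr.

Substitute r = 2·tan(θ), so dr = 2·sec(θ)^2 dθ and the radical becomes sqrt(r**2 + 4) = 2·sec(θ) by the Pythagorean identity.
Integrate the resulting trig expression in θ, then back-substitute tan(θ) = r/2, sec(θ) = sqrt(r**2 + 4)/2 (absorbing any constant into C).

log(r + sqrt(r**2 + 4)) + C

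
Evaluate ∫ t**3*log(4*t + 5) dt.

t**4*log(4*t + 5)/4 - t**4/16 + 5*t**3/48 - 25*t**2/128 + 125*t/256 - 625*log(4*t + 5)/1024 + C

Use integration by parts with u = log(4*t + 5), dv = t**3 dt.
Then du = 4/(4*t + 5) dt and v = t**4/4.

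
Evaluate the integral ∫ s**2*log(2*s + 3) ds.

Use integration by parts with u = log(2*s + 3), dv = s**2 ds.
Then du = 2/(2*s + 3) ds and v = s**3/3.

s**3*log(2*s + 3)/3 - s**3/9 + s**2/4 - 3*s/4 + 9*log(2*s + 3)/8 + C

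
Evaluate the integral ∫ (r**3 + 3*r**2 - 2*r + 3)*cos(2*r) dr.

Use integration by parts with u = r**3 + 3*r**2 - 2*r + 3, dv = cos(2*r) dr, so v = sin(2*r)/2.
Apply parts 3 times (tabular method): alternate signs, differentiate u down to 0, integrate dv up.

r**3*sin(2*r)/2 + 3*r**2*sin(2*r)/2 + 3*r**2*cos(2*r)/4 - 7*r*sin(2*r)/4 + 3*r*cos(2*r)/2 + 3*sin(2*r)/4 - 7*cos(2*r)/8 + C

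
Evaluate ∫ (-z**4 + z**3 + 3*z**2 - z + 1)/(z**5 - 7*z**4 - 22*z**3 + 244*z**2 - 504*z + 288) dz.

Factor the denominator: (z - 6)*(z - 4)*(z - 2)*(z - 1)*(z + 6).
Partial-fraction decomposition: -1397/(6720*(z + 6)) - 1/(35*(z - 1)) + 3/(64*(z - 2)) + 49/(40*(z - 4)) - 977/(480*(z - 6)).
Integrate each term: A/(z−a) contributes A·log|z−a|.

-977*log(z - 6)/480 + 49*log(z - 4)/40 + 3*log(z - 2)/64 - log(z - 1)/35 - 1397*log(z + 6)/6720 + C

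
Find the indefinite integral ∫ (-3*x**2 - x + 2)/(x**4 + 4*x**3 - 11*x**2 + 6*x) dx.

Factor the denominator: x*(x - 1)**2*(x + 6).
Partial-fraction decomposition: 50/(147*(x + 6)) - 33/(49*(x - 1)) - 2/(7*(x - 1)**2) + 1/(3*x).
Integrate each term; A/(x−a) gives A·log|x−a|; A/(x−a)² gives −A/(x−a).

log(x)/3 - 33*log(x - 1)/49 + 50*log(x + 6)/147 + 2/(7*x - 7) + C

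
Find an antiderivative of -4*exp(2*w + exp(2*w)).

Let u = exp(2*w), so du = (2*exp(2*w)) dw.
Rewriting, the integral becomes -2·∫ e^u du = -2·e^u.
Substituting back, u = exp(2*w).

-2*exp(exp(2*w)) + C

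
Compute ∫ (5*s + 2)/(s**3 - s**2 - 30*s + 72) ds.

Factor the denominator: (s - 4)*(s - 3)*(s + 6).
Partial-fraction decomposition: -14/(45*(s + 6)) - 17/(9*(s - 3)) + 11/(5*(s - 4)).
Integrate each term: A/(s−a) contributes A·log|s−a|.

11*log(s - 4)/5 - 17*log(s - 3)/9 - 14*log(s + 6)/45 + C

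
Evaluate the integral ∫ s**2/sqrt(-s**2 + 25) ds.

-s*sqrt(-s**2 + 25)/2 + 25*asin(s/5)/2 + C

Substitute s = 5·sin(θ), so ds = 5·cos(θ) dθ and the radical becomes sqrt(-s**2 + 25) = 5·cos(θ) by the Pythagorean identity.
Integrate the resulting trig expression in θ, then back-substitute θ = asin(s/5), sin(θ) = s/5, cos(θ) = sqrt(-s**2 + 25)/5 (absorbing any constant into C).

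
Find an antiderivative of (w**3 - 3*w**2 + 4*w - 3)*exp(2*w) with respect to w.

(4*w**3 - 18*w**2 + 34*w - 29)*exp(2*w)/8 + C

Use integration by parts with u = w**3 - 3*w**2 + 4*w - 3, dv = exp(2*w) dw, so v = exp(2*w)/2.
Apply parts 3 times (tabular method): alternate signs, differentiate u down to 0, integrate dv up.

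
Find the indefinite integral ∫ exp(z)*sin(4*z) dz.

exp(z)*sin(4*z)/17 - 4*exp(z)*cos(4*z)/17 + C

Let I denote the integral. Integrate by parts with u = sin(4*z), dv = exp(z) dz, so v = exp(z): I = exp(z)*sin(4*z) − 4·∫ exp(z)*cos(4*z) dz.
Apply parts again with u = cos(4*z), dv = exp(z) dz: ∫ exp(z)*cos(4*z) dz = exp(z)*cos(4*z) + 4·I. Substituting back brings back I: I = exp(z)*sin(4*z) - 4*exp(z)*cos(4*z) − 16·I.
Solving for I: (1 + 16)·I equals the remaining terms, so I = (1/17)·(exp(z)*sin(4*z) - 4*exp(z)*cos(4*z)).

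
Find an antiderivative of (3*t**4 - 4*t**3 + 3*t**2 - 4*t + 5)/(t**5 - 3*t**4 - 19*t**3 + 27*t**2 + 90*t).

Factor the denominator: t*(t - 5)*(t - 3)*(t + 2)*(t + 3).
Partial-fraction decomposition: 395/(144*(t + 3)) - 3/(2*(t + 2)) - 31/(36*(t - 3)) + 41/(16*(t - 5)) + 1/(18*t).
Integrate each term: A/(t−a) contributes A·log|t−a|.

log(t)/18 + 41*log(t - 5)/16 - 31*log(t - 3)/36 - 3*log(t + 2)/2 + 395*log(t + 3)/144 + C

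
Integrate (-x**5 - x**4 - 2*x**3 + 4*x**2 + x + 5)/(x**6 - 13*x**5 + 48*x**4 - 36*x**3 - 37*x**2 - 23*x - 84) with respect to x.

-3281*log(x - 7)/800 + 89*log(x - 4)/17 - 167*log(x - 3)/80 - log(x + 1)/32 - 13*log(x**2 + 1)/1700 - atan(x)/850 + C

Factor the denominator: (x - 7)*(x - 4)*(x - 3)*(x + 1)*(x**2 + 1).
Partial-fraction decomposition: -(13*x + 1)/(850*(x**2 + 1)) - 1/(32*(x + 1)) - 167/(80*(x - 3)) + 89/(17*(x - 4)) - 3281/(800*(x - 7)).
Integrate each term; A/(x−a) gives A·log|x−a|; the (Bx+D)/(x²+p²) term gives a log and an atan.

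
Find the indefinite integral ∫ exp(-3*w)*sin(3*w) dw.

-exp(-3*w)*sin(3*w)/6 - exp(-3*w)*cos(3*w)/6 + C

Let I denote the integral. Integrate by parts with u = sin(3*w), dv = exp(-3*w) dw, so v = -exp(-3*w)/3: I = -exp(-3*w)*sin(3*w)/3 + ∫ exp(-3*w)*cos(3*w) dw.
Apply parts again with u = cos(3*w), dv = exp(-3*w) dw: ∫ exp(-3*w)*cos(3*w) dw = -exp(-3*w)*cos(3*w)/3 − I. Substituting back brings back I: I = -exp(-3*w)*sin(3*w)/3 - exp(-3*w)*cos(3*w)/3 − I.
Solving for I: (1 + 1)·I equals the remaining terms, so I = (1/2)·(-exp(-3*w)*sin(3*w)/3 - exp(-3*w)*cos(3*w)/3).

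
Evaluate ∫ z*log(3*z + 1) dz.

z**2*log(3*z + 1)/2 - z**2/4 + z/6 - log(3*z + 1)/18 + C

Use integration by parts with u = log(3*z + 1), dv = z dz.
Then du = 3/(3*z + 1) dz and v = z**2/2.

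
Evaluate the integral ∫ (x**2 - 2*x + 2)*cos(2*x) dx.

x**2*sin(2*x)/2 - x*sin(2*x) + x*cos(2*x)/2 + 3*sin(2*x)/4 - cos(2*x)/2 + C

Use integration by parts with u = x**2 - 2*x + 2, dv = cos(2*x) dx, so v = sin(2*x)/2.
Apply parts 2 times (tabular method): alternate signs, differentiate u down to 0, integrate dv up.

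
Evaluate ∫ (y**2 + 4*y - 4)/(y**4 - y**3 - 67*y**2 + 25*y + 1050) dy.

Factor the denominator: (y - 7)*(y - 5)*(y + 5)*(y + 6).
Partial-fraction decomposition: -8/(143*(y + 6)) + 1/(120*(y + 5)) - 41/(220*(y - 5)) + 73/(312*(y - 7)).
Integrate each term: A/(y−a) contributes A·log|y−a|.

73*log(y - 7)/312 - 41*log(y - 5)/220 + log(y + 5)/120 - 8*log(y + 6)/143 + C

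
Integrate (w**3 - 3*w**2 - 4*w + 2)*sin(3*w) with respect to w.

-w**3*cos(3*w)/3 + w**2*sin(3*w)/3 + w**2*cos(3*w) - 2*w*sin(3*w)/3 + 14*w*cos(3*w)/9 - 14*sin(3*w)/27 - 8*cos(3*w)/9 + C

Use integration by parts with u = w**3 - 3*w**2 - 4*w + 2, dv = sin(3*w) dw, so v = -cos(3*w)/3.
Apply parts 3 times (tabular method): alternate signs, differentiate u down to 0, integrate dv up.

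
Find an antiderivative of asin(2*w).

Use integration by parts with u = arcsin(2*w), dv = dw.
Then du = 2/sqrt(-4*w**2 + 1) dw.

w*asin(2*w) + sqrt(-4*w**2 + 1)/2 + C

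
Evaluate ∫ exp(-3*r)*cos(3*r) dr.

Let I denote the integral. Integrate by parts with u = cos(3*r), dv = exp(-3*r) dr, so v = -exp(-3*r)/3: I = -exp(-3*r)*cos(3*r)/3 − ∫ exp(-3*r)*sin(3*r) dr.
Apply parts again with u = sin(3*r), dv = exp(-3*r) dr: ∫ exp(-3*r)*sin(3*r) dr = -exp(-3*r)*sin(3*r)/3 + I. Substituting back brings back I: I = exp(-3*r)*sin(3*r)/3 - exp(-3*r)*cos(3*r)/3 − I.
Solving for I: (1 + 1)·I equals the remaining terms, so I = (1/2)·(exp(-3*r)*sin(3*r)/3 - exp(-3*r)*cos(3*r)/3).

exp(-3*r)*sin(3*r)/6 - exp(-3*r)*cos(3*r)/6 + C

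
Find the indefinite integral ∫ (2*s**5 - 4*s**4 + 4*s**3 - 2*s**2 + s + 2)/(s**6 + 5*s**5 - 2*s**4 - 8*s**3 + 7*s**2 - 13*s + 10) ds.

-log(s - 1)/24 - 56*log(s + 2)/45 + 3101*log(s + 5)/936 - 7*log(s**2 + 1)/520 + 9*atan(s)/260 - 1/(12*s - 12) + C

Factor the denominator: (s - 1)**2*(s + 2)*(s + 5)*(s**2 + 1).
Partial-fraction decomposition: -(7*s - 9)/(260*(s**2 + 1)) + 3101/(936*(s + 5)) - 56/(45*(s + 2)) - 1/(24*(s - 1)) + 1/(12*(s - 1)**2).
Integrate each term; A/(s−a) gives A·log|s−a|; the (Bs+D)/(s²+p²) term gives a log and an atan.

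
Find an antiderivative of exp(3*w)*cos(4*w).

Let I denote the integral. Integrate by parts with u = cos(4*w), dv = exp(3*w) dw, so v = exp(3*w)/3: I = exp(3*w)*cos(4*w)/3 + (4/3)·∫ exp(3*w)*sin(4*w) dw.
Apply parts again with u = sin(4*w), dv = exp(3*w) dw: ∫ exp(3*w)*sin(4*w) dw = exp(3*w)*sin(4*w)/3 − (4/3)·I. Substituting back brings back I: I = 4*exp(3*w)*sin(4*w)/9 + exp(3*w)*cos(4*w)/3 − (16/9)·I.
Solving for I: (1 + 16/9)·I equals the remaining terms, so I = (9/25)·(4*exp(3*w)*sin(4*w)/9 + exp(3*w)*cos(4*w)/3).

4*exp(3*w)*sin(4*w)/25 + 3*exp(3*w)*cos(4*w)/25 + C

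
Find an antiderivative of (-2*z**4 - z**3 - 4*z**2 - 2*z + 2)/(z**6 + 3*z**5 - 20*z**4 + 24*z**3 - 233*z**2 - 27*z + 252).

-646*log(z - 4)/4125 + 7*log(z - 1)/480 - log(z + 1)/600 + 4639*log(z + 7)/30624 - 113*log(z**2 + 9)/29000 - 4777*atan(z/3)/43500 + C

Factor the denominator: (z - 4)*(z - 1)*(z + 1)*(z + 7)*(z**2 + 9).
Partial-fraction decomposition: -(113*z + 4777)/(14500*(z**2 + 9)) + 4639/(30624*(z + 7)) - 1/(600*(z + 1)) + 7/(480*(z - 1)) - 646/(4125*(z - 4)).
Integrate each term; A/(z−a) gives A·log|z−a|; the (Bz+D)/(z²+p²) term gives a log and an atan.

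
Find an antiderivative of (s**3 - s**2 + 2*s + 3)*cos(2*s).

Use integration by parts with u = s**3 - s**2 + 2*s + 3, dv = cos(2*s) ds, so v = sin(2*s)/2.
Apply parts 3 times (tabular method): alternate signs, differentiate u down to 0, integrate dv up.

s**3*sin(2*s)/2 - s**2*sin(2*s)/2 + 3*s**2*cos(2*s)/4 + s*sin(2*s)/4 - s*cos(2*s)/2 + 7*sin(2*s)/4 + cos(2*s)/8 + C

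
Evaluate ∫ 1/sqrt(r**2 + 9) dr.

Substitute r = 3·tan(θ), so dr = 3·sec(θ)^2 dθ and the radical becomes sqrt(r**2 + 9) = 3·sec(θ) by the Pythagorean identity.
Integrate the resulting trig expression in θ, then back-substitute tan(θ) = r/3, sec(θ) = sqrt(r**2 + 9)/3 (absorbing any constant into C).

log(r + sqrt(r**2 + 9)) + C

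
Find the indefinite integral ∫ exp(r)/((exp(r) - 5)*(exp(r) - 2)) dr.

Let u = e^r, du = e^r dr.
The integral becomes ∫ du/((u-5)(u-2)); decompose into partial fractions.

log(exp(r) - 5)/3 - log(exp(r) - 2)/3 + C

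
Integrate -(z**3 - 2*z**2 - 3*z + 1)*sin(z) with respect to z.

Use integration by parts with u = z**3 - 2*z**2 - 3*z + 1, dv = -sin(z) dz, so v = cos(z).
Apply parts 3 times (tabular method): alternate signs, differentiate u down to 0, integrate dv up.

z**3*cos(z) - 3*z**2*sin(z) - 2*z**2*cos(z) + 4*z*sin(z) - 9*z*cos(z) + 9*sin(z) + 5*cos(z) + C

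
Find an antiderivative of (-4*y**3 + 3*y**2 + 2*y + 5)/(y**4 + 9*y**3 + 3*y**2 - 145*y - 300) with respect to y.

-65*log(y - 4)/189 - 67*log(y + 3)/14 + 61*log(y + 5)/54 - 95/(3*y + 15) + C

Factor the denominator: (y - 4)*(y + 3)*(y + 5)**2.
Partial-fraction decomposition: 61/(54*(y + 5)) + 95/(3*(y + 5)**2) - 67/(14*(y + 3)) - 65/(189*(y - 4)).
Integrate each term; A/(y−a) gives A·log|y−a|; A/(y−a)² gives −A/(y−a).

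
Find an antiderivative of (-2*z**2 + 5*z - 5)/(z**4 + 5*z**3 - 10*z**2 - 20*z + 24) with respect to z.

Factor the denominator: (z - 2)*(z - 1)*(z + 2)*(z + 6).
Partial-fraction decomposition: 107/(224*(z + 6)) - 23/(48*(z + 2)) + 2/(21*(z - 1)) - 3/(32*(z - 2)).
Integrate each term: A/(z−a) contributes A·log|z−a|.

-3*log(z - 2)/32 + 2*log(z - 1)/21 - 23*log(z + 2)/48 + 107*log(z + 6)/224 + C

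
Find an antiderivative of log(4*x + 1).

Use integration by parts with u = log(4*x + 1), dv = dx.
Then du = 4/(4*x + 1) dx and v = x.

x*log(4*x + 1) - x + log(4*x + 1)/4 + C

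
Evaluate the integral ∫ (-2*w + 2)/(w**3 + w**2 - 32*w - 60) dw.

-5*log(w - 6)/44 - log(w + 2)/4 + 4*log(w + 5)/11 + C

Factor the denominator: (w - 6)*(w + 2)*(w + 5).
Partial-fraction decomposition: 4/(11*(w + 5)) - 1/(4*(w + 2)) - 5/(44*(w - 6)).
Integrate each term: A/(w−a) contributes A·log|w−a|.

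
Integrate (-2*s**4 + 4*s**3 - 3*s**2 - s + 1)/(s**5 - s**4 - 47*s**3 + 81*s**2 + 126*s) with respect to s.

log(s)/126 - 263*log(s - 6)/234 + 83*log(s - 3)/360 + log(s + 1)/24 - 6313*log(s + 7)/5460 + C

Factor the denominator: s*(s - 6)*(s - 3)*(s + 1)*(s + 7).
Partial-fraction decomposition: -6313/(5460*(s + 7)) + 1/(24*(s + 1)) + 83/(360*(s - 3)) - 263/(234*(s - 6)) + 1/(126*s).
Integrate each term: A/(s−a) contributes A·log|s−a|.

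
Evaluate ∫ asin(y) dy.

Use integration by parts with u = arcsin(y), dv = dy.
Then du = 1/sqrt(-y**2 + 1) dy.

y*asin(y) + sqrt(-y**2 + 1) + C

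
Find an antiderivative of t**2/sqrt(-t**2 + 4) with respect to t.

Substitute t = 2·sin(θ), so dt = 2·cos(θ) dθ and the radical becomes sqrt(-t**2 + 4) = 2·cos(θ) by the Pythagorean identity.
Integrate the resulting trig expression in θ, then back-substitute θ = asin(t/2), sin(θ) = t/2, cos(θ) = sqrt(-t**2 + 4)/2 (absorbing any constant into C).

-t*sqrt(-t**2 + 4)/2 + 2*asin(t/2) + C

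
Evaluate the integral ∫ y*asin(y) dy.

Use integration by parts with u = arcsin(y), dv = y dy.
Then du = 1/sqrt(-y**2 + 1) dy.

y**2*asin(y)/2 + y*sqrt(-y**2 + 1)/4 - asin(y)/4 + C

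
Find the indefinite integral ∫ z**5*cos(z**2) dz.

Let u = z², du = 2z dz; rewrite as (1/2)∫ u^2·cos(1u) du.
Now integrate by parts 2 times.

z**4*sin(z**2)/2 + z**2*cos(z**2) - sin(z**2) + C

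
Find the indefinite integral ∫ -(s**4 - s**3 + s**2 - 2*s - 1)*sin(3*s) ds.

s**4*cos(3*s)/3 - 4*s**3*sin(3*s)/9 - s**3*cos(3*s)/3 + s**2*sin(3*s)/3 - s**2*cos(3*s)/9 + 2*s*sin(3*s)/27 - 4*s*cos(3*s)/9 + 4*sin(3*s)/27 - 25*cos(3*s)/81 + C

Use integration by parts with u = s**4 - s**3 + s**2 - 2*s - 1, dv = -sin(3*s) ds, so v = cos(3*s)/3.
Apply parts 4 times (tabular method): alternate signs, differentiate u down to 0, integrate dv up.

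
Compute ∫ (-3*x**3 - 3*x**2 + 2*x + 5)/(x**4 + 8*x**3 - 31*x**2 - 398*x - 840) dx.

Factor the denominator: (x - 7)*(x + 4)*(x + 5)*(x + 6).
Partial-fraction decomposition: -41/(2*(x + 6)) + 295/(12*(x + 5)) - 141/(22*(x + 4)) - 89/(132*(x - 7)).
Integrate each term: A/(x−a) contributes A·log|x−a|.

-89*log(x - 7)/132 - 141*log(x + 4)/22 + 295*log(x + 5)/12 - 41*log(x + 6)/2 + C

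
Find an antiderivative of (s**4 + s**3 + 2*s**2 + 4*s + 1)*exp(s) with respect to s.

(s**4 - 3*s**3 + 11*s**2 - 18*s + 19)*exp(s) + C

Use integration by parts with u = s**4 + s**3 + 2*s**2 + 4*s + 1, dv = exp(s) ds, so v = exp(s).
Apply parts 4 times (tabular method): alternate signs, differentiate u down to 0, integrate dv up.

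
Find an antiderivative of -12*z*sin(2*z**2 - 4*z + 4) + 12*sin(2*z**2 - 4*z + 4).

3*cos(2*z**2 - 4*z + 4) + C

Let u = 2*z**2 - 4*z + 4, so du = (4*z - 4) dz.
Rewriting, the integral becomes -3·∫ sin(u) du = -3·-cos(u).
Substituting back, u = 2*z**2 - 4*z + 4.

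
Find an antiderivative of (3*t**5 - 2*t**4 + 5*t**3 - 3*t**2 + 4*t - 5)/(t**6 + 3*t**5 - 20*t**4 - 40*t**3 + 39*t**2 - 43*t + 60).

2843*log(t - 4)/3213 - log(t - 1)/72 - 107*log(t + 3)/56 + 5675*log(t + 5)/1404 - log(t**2 + 1)/884 - 21*atan(t)/442 + C

Factor the denominator: (t - 4)*(t - 1)*(t + 3)*(t + 5)*(t**2 + 1).
Partial-fraction decomposition: -(t + 21)/(442*(t**2 + 1)) + 5675/(1404*(t + 5)) - 107/(56*(t + 3)) - 1/(72*(t - 1)) + 2843/(3213*(t - 4)).
Integrate each term; A/(t−a) gives A·log|t−a|; the (Bt+D)/(t²+p²) term gives a log and an atan.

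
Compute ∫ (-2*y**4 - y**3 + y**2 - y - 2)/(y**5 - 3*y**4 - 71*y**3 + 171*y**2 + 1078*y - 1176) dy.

Factor the denominator: (y - 7)*(y - 6)*(y - 1)*(y + 4)*(y + 7).
Partial-fraction decomposition: -4405/(4368*(y + 7)) + 43/(165*(y + 4)) - 1/(240*(y - 1)) + 278/(65*(y - 6)) - 5105/(924*(y - 7)).
Integrate each term: A/(y−a) contributes A·log|y−a|.

-5105*log(y - 7)/924 + 278*log(y - 6)/65 - log(y - 1)/240 + 43*log(y + 4)/165 - 4405*log(y + 7)/4368 + C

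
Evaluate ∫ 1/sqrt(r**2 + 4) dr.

Substitute r = 2·tan(θ), so dr = 2·sec(θ)^2 dθ and the radical becomes sqrt(r**2 + 4) = 2·sec(θ) by the Pythagorean identity.
Integrate the resulting trig expression in θ, then back-substitute tan(θ) = r/2, sec(θ) = sqrt(r**2 + 4)/2 (absorbing any constant into C).

log(r + sqrt(r**2 + 4)) + C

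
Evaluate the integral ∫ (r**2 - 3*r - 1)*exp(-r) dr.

Use integration by parts with u = r**2 - 3*r - 1, dv = exp(-r) dr, so v = -exp(-r).
Apply parts 2 times (tabular method): alternate signs, differentiate u down to 0, integrate dv up.

(-r**2 + r + 2)*exp(-r) + C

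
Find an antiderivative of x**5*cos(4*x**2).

x**4*sin(4*x**2)/8 + x**2*cos(4*x**2)/16 - sin(4*x**2)/64 + C

Let u = x², du = 2x dx; rewrite as (1/2)∫ u^2·cos(4u) du.
Now integrate by parts 2 times.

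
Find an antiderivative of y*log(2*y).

Use integration by parts with u = log(2*y), dv = y dy.
Then du = 1/y dy and v = y**2/2.

y**2*(log(y) + log(2))/2 - y**2/4 + C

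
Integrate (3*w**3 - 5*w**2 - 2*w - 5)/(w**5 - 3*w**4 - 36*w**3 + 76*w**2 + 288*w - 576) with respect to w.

Factor the denominator: (w - 6)*(w - 3)*(w - 2)*(w + 4)**2.
Partial-fraction decomposition: -7543/(44100*(w + 4)) + 269/(420*(w + 4)**2) - 5/(144*(w - 2)) - 25/(147*(w - 3)) + 451/(1200*(w - 6)).
Integrate each term; A/(w−a) gives A·log|w−a|; A/(w−a)² gives −A/(w−a).

451*log(w - 6)/1200 - 25*log(w - 3)/147 - 5*log(w - 2)/144 - 7543*log(w + 4)/44100 - 269/(420*w + 1680) + C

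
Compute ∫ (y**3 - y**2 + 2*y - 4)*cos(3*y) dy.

y**3*sin(3*y)/3 - y**2*sin(3*y)/3 + y**2*cos(3*y)/3 + 4*y*sin(3*y)/9 - 2*y*cos(3*y)/9 - 34*sin(3*y)/27 + 4*cos(3*y)/27 + C

Use integration by parts with u = y**3 - y**2 + 2*y - 4, dv = cos(3*y) dy, so v = sin(3*y)/3.
Apply parts 3 times (tabular method): alternate signs, differentiate u down to 0, integrate dv up.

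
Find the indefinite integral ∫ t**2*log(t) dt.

Use integration by parts with u = log(t), dv = t**2 dt.
Then du = 1/t dt and v = t**3/3.

t**3*log(t)/3 - t**3/9 + C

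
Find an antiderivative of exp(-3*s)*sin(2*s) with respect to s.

Let I denote the integral. Integrate by parts with u = sin(2*s), dv = exp(-3*s) ds, so v = -exp(-3*s)/3: I = -exp(-3*s)*sin(2*s)/3 + (2/3)·∫ exp(-3*s)*cos(2*s) ds.
Apply parts again with u = cos(2*s), dv = exp(-3*s) ds: ∫ exp(-3*s)*cos(2*s) ds = -exp(-3*s)*cos(2*s)/3 − (2/3)·I. Substituting back brings back I: I = -exp(-3*s)*sin(2*s)/3 - 2*exp(-3*s)*cos(2*s)/9 − (4/9)·I.
Solving for I: (1 + 4/9)·I equals the remaining terms, so I = (9/13)·(-exp(-3*s)*sin(2*s)/3 - 2*exp(-3*s)*cos(2*s)/9).

-3*exp(-3*s)*sin(2*s)/13 - 2*exp(-3*s)*cos(2*s)/13 + C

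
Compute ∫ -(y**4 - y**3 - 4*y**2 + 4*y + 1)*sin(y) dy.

Use integration by parts with u = y**4 - y**3 - 4*y**2 + 4*y + 1, dv = -sin(y) dy, so v = cos(y).
Apply parts 4 times (tabular method): alternate signs, differentiate u down to 0, integrate dv up.

y**4*cos(y) - 4*y**3*sin(y) - y**3*cos(y) + 3*y**2*sin(y) - 16*y**2*cos(y) + 32*y*sin(y) + 10*y*cos(y) - 10*sin(y) + 33*cos(y) + C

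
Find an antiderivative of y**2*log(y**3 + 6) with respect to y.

Let u = y**3 + 6, so du = (3*y**2) dy.
The integral becomes (1/3)·∫ log(u) du; integrate by parts with u′=log(u), dv′=du.

y**3*log(y**3 + 6)/3 - y**3/3 + 2*log(y**3 + 6) + C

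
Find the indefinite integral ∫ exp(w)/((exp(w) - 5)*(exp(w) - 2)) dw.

Let u = e^w, du = e^w dw.
The integral becomes ∫ du/((u-2)(u-5)); decompose into partial fractions.

log(exp(w) - 5)/3 - log(exp(w) - 2)/3 + C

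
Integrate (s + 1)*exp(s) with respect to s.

s*exp(s) + C

Use integration by parts with u = s + 1, dv = exp(s) ds, so v = exp(s).
Apply parts 1 times (tabular method): alternate signs, differentiate u down to 0, integrate dv up.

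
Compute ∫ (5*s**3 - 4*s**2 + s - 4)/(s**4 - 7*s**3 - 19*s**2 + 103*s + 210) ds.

761*log(s - 7)/90 - 263*log(s - 5)/56 - 62*log(s + 2)/63 + 89*log(s + 3)/40 + C

Factor the denominator: (s - 7)*(s - 5)*(s + 2)*(s + 3).
Partial-fraction decomposition: 89/(40*(s + 3)) - 62/(63*(s + 2)) - 263/(56*(s - 5)) + 761/(90*(s - 7)).
Integrate each term: A/(s−a) contributes A·log|s−a|.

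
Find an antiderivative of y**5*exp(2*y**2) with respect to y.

Let u = y², du = 2y dy; rewrite as (1/2)∫ u^2·exp(2u) du.
Now integrate by parts 2 times.

(2*y**4 - 2*y**2 + 1)*exp(2*y**2)/8 + C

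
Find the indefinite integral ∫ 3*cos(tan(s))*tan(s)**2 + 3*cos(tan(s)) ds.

3*sin(tan(s)) + C

Let u = tan(s), so du = (tan(s)**2 + 1) ds.
Rewriting, the integral becomes 3·∫ cos(u) du = 3·sin(u).
Substituting back, u = tan(s).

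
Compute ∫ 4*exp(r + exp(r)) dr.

4*exp(exp(r)) + C

Let u = exp(r), so du = (exp(r)) dr.
Rewriting, the integral becomes 4·∫ e^u du = 4·e^u.
Substituting back, u = exp(r).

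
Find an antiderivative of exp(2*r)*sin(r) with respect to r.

2*exp(2*r)*sin(r)/5 - exp(2*r)*cos(r)/5 + C

Let I denote the integral. Integrate by parts with u = sin(r), dv = exp(2*r) dr, so v = exp(2*r)/2: I = exp(2*r)*sin(r)/2 − (1/2)·∫ exp(2*r)*cos(r) dr.
Apply parts again with u = cos(r), dv = exp(2*r) dr: ∫ exp(2*r)*cos(r) dr = exp(2*r)*cos(r)/2 + (1/2)·I. Substituting back brings back I: I = exp(2*r)*sin(r)/2 - exp(2*r)*cos(r)/4 − (1/4)·I.
Solving for I: (1 + 1/4)·I equals the remaining terms, so I = (4/5)·(exp(2*r)*sin(r)/2 - exp(2*r)*cos(r)/4).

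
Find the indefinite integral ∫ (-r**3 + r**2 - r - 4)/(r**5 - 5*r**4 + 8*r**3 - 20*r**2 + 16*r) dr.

Factor the denominator: r*(r - 4)*(r - 1)*(r**2 + 4).
Partial-fraction decomposition: (3*r - 8)/(20*(r**2 + 4)) + 1/(3*(r - 1)) - 7/(30*(r - 4)) - 1/(4*r).
Integrate each term; A/(r−a) gives A·log|r−a|; the (Br+D)/(r²+p²) term gives a log and an atan.

-log(r)/4 - 7*log(r - 4)/30 + log(r - 1)/3 + 3*log(r**2 + 4)/40 - atan(r/2)/5 + C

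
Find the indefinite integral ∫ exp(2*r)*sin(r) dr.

Let I denote the integral. Integrate by parts with u = sin(r), dv = exp(2*r) dr, so v = exp(2*r)/2: I = exp(2*r)*sin(r)/2 − (1/2)·∫ exp(2*r)*cos(r) dr.
Apply parts again with u = cos(r), dv = exp(2*r) dr: ∫ exp(2*r)*cos(r) dr = exp(2*r)*cos(r)/2 + (1/2)·I. Substituting back brings back I: I = exp(2*r)*sin(r)/2 - exp(2*r)*cos(r)/4 − (1/4)·I.
Solving for I: (1 + 1/4)·I equals the remaining terms, so I = (4/5)·(exp(2*r)*sin(r)/2 - exp(2*r)*cos(r)/4).

2*exp(2*r)*sin(r)/5 - exp(2*r)*cos(r)/5 + C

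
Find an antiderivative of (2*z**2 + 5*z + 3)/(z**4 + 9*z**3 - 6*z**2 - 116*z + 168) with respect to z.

Factor the denominator: (z - 2)**2*(z + 6)*(z + 7).
Partial-fraction decomposition: -22/(27*(z + 7)) + 45/(64*(z + 6)) + 193/(1728*(z - 2)) + 7/(24*(z - 2)**2).
Integrate each term; A/(z−a) gives A·log|z−a|; A/(z−a)² gives −A/(z−a).

193*log(z - 2)/1728 + 45*log(z + 6)/64 - 22*log(z + 7)/27 - 7/(24*z - 48) + C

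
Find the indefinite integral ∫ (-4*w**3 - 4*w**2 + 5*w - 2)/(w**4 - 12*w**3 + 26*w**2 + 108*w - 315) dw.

-307*log(w - 7)/16 + 577*log(w - 5)/32 - 131*log(w - 3)/48 - 11*log(w + 3)/96 + C

Factor the denominator: (w - 7)*(w - 5)*(w - 3)*(w + 3).
Partial-fraction decomposition: -11/(96*(w + 3)) - 131/(48*(w - 3)) + 577/(32*(w - 5)) - 307/(16*(w - 7)).
Integrate each term: A/(w−a) contributes A·log|w−a|.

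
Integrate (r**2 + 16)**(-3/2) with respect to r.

Substitute r = 4·tan(θ), so dr = 4·sec(θ)^2 dθ and the radical becomes sqrt(r**2 + 16) = 4·sec(θ) by the Pythagorean identity.
Integrate the resulting trig expression in θ, then back-substitute tan(θ) = r/4, sec(θ) = sqrt(r**2 + 16)/4 (absorbing any constant into C).

r/(16*sqrt(r**2 + 16)) + C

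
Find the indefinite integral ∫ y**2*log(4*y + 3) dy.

Use integration by parts with u = log(4*y + 3), dv = y**2 dy.
Then du = 4/(4*y + 3) dy and v = y**3/3.

y**3*log(4*y + 3)/3 - y**3/9 + y**2/8 - 3*y/16 + 9*log(4*y + 3)/64 + C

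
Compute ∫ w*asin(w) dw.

Use integration by parts with u = arcsin(w), dv = w dw.
Then du = 1/sqrt(-w**2 + 1) dw.

w**2*asin(w)/2 + w*sqrt(-w**2 + 1)/4 - asin(w)/4 + C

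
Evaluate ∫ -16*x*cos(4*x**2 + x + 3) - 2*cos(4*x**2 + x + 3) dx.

Let u = 4*x**2 + x + 3, so du = (8*x + 1) dx.
Rewriting, the integral becomes -2·∫ cos(u) du = -2·sin(u).
Substituting back, u = 4*x**2 + x + 3.

-2*sin(4*x**2 + x + 3) + C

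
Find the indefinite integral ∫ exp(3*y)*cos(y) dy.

exp(3*y)*sin(y)/10 + 3*exp(3*y)*cos(y)/10 + C

Let I denote the integral. Integrate by parts with u = cos(y), dv = exp(3*y) dy, so v = exp(3*y)/3: I = exp(3*y)*cos(y)/3 + (1/3)·∫ exp(3*y)*sin(y) dy.
Apply parts again with u = sin(y), dv = exp(3*y) dy: ∫ exp(3*y)*sin(y) dy = exp(3*y)*sin(y)/3 − (1/3)·I. Substituting back brings back I: I = exp(3*y)*sin(y)/9 + exp(3*y)*cos(y)/3 − (1/9)·I.
Solving for I: (1 + 1/9)·I equals the remaining terms, so I = (9/10)·(exp(3*y)*sin(y)/9 + exp(3*y)*cos(y)/3).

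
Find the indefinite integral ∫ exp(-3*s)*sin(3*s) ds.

Let I denote the integral. Integrate by parts with u = sin(3*s), dv = exp(-3*s) ds, so v = -exp(-3*s)/3: I = -exp(-3*s)*sin(3*s)/3 + ∫ exp(-3*s)*cos(3*s) ds.
Apply parts again with u = cos(3*s), dv = exp(-3*s) ds: ∫ exp(-3*s)*cos(3*s) ds = -exp(-3*s)*cos(3*s)/3 − I. Substituting back brings back I: I = -exp(-3*s)*sin(3*s)/3 - exp(-3*s)*cos(3*s)/3 − I.
Solving for I: (1 + 1)·I equals the remaining terms, so I = (1/2)·(-exp(-3*s)*sin(3*s)/3 - exp(-3*s)*cos(3*s)/3).

-exp(-3*s)*sin(3*s)/6 - exp(-3*s)*cos(3*s)/6 + C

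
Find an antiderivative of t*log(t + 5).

Use integration by parts with u = log(t + 5), dv = t dt.
Then du = 1/(t + 5) dt and v = t**2/2.

t**2*log(t + 5)/2 - t**2/4 + 5*t/2 - 25*log(t + 5)/2 + C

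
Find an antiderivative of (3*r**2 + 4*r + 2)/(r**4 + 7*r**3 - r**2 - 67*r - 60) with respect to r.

41*log(r - 3)/224 - log(r + 1)/48 + 34*log(r + 4)/21 - 57*log(r + 5)/32 + C

Factor the denominator: (r - 3)*(r + 1)*(r + 4)*(r + 5).
Partial-fraction decomposition: -57/(32*(r + 5)) + 34/(21*(r + 4)) - 1/(48*(r + 1)) + 41/(224*(r - 3)).
Integrate each term: A/(r−a) contributes A·log|r−a|.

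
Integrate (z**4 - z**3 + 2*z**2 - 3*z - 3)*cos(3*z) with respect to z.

z**4*sin(3*z)/3 - z**3*sin(3*z)/3 + 4*z**3*cos(3*z)/9 + 2*z**2*sin(3*z)/9 - z**2*cos(3*z)/3 - 7*z*sin(3*z)/9 + 4*z*cos(3*z)/27 - 85*sin(3*z)/81 - 7*cos(3*z)/27 + C

Use integration by parts with u = z**4 - z**3 + 2*z**2 - 3*z - 3, dv = cos(3*z) dz, so v = sin(3*z)/3.
Apply parts 4 times (tabular method): alternate signs, differentiate u down to 0, integrate dv up.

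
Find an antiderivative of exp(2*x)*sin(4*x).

exp(2*x)*sin(4*x)/10 - exp(2*x)*cos(4*x)/5 + C

Let I denote the integral. Integrate by parts with u = sin(4*x), dv = exp(2*x) dx, so v = exp(2*x)/2: I = exp(2*x)*sin(4*x)/2 − 2·∫ exp(2*x)*cos(4*x) dx.
Apply parts again with u = cos(4*x), dv = exp(2*x) dx: ∫ exp(2*x)*cos(4*x) dx = exp(2*x)*cos(4*x)/2 + 2·I. Substituting back brings back I: I = exp(2*x)*sin(4*x)/2 - exp(2*x)*cos(4*x) − 4·I.
Solving for I: (1 + 4)·I equals the remaining terms, so I = (1/5)·(exp(2*x)*sin(4*x)/2 - exp(2*x)*cos(4*x)).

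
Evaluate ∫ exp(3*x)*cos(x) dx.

exp(3*x)*sin(x)/10 + 3*exp(3*x)*cos(x)/10 + C

Let I denote the integral. Integrate by parts with u = cos(x), dv = exp(3*x) dx, so v = exp(3*x)/3: I = exp(3*x)*cos(x)/3 + (1/3)·∫ exp(3*x)*sin(x) dx.
Apply parts again with u = sin(x), dv = exp(3*x) dx: ∫ exp(3*x)*sin(x) dx = exp(3*x)*sin(x)/3 − (1/3)·I. Substituting back brings back I: I = exp(3*x)*sin(x)/9 + exp(3*x)*cos(x)/3 − (1/9)·I.
Solving for I: (1 + 1/9)·I equals the remaining terms, so I = (9/10)·(exp(3*x)*sin(x)/9 + exp(3*x)*cos(x)/3).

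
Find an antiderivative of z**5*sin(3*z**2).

Let u = z², du = 2z dz; rewrite as (1/2)∫ u^2·sin(3u) du.
Now integrate by parts 2 times.

-z**4*cos(3*z**2)/6 + z**2*sin(3*z**2)/9 + cos(3*z**2)/27 + C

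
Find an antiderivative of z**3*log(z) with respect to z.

Use integration by parts with u = log(z), dv = z**3 dz.
Then du = 1/z dz and v = z**4/4.

z**4*log(z)/4 - z**4/16 + C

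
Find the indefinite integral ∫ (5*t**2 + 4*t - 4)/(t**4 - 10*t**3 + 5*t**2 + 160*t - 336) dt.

269*log(t - 7)/132 - 23*log(t - 4)/6 + 53*log(t - 3)/28 - 15*log(t + 4)/154 + C

Factor the denominator: (t - 7)*(t - 4)*(t - 3)*(t + 4).
Partial-fraction decomposition: -15/(154*(t + 4)) + 53/(28*(t - 3)) - 23/(6*(t - 4)) + 269/(132*(t - 7)).
Integrate each term: A/(t−a) contributes A·log|t−a|.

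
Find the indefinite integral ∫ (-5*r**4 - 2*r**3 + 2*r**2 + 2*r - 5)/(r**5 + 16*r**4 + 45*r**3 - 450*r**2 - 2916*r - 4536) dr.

Factor the denominator: (r - 6)*(r + 3)*(r + 6)**2*(r + 7).
Partial-fraction decomposition: -2810/(13*(r + 7)) + 90935/(432*(r + 6)) - 5993/(36*(r + 6)**2) + 86/(81*(r + 3)) - 6833/(16848*(r - 6)).
Integrate each term; A/(r−a) gives A·log|r−a|; A/(r−a)² gives −A/(r−a).

-6833*log(r - 6)/16848 + 86*log(r + 3)/81 + 90935*log(r + 6)/432 - 2810*log(r + 7)/13 + 5993/(36*r + 216) + C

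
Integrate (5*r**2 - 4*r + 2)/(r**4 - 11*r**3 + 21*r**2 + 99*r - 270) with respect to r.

Factor the denominator: (r - 6)*(r - 5)*(r - 3)*(r + 3).
Partial-fraction decomposition: -59/(432*(r + 3)) + 35/(36*(r - 3)) - 107/(16*(r - 5)) + 158/(27*(r - 6)).
Integrate each term: A/(r−a) contributes A·log|r−a|.

158*log(r - 6)/27 - 107*log(r - 5)/16 + 35*log(r - 3)/36 - 59*log(r + 3)/432 + C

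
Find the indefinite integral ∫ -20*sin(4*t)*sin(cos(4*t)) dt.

-5*cos(cos(4*t)) + C

Let u = cos(4*t), so du = (-4*sin(4*t)) dt.
Rewriting, the integral becomes 5·∫ sin(u) du = 5·-cos(u).
Substituting back, u = cos(4*t).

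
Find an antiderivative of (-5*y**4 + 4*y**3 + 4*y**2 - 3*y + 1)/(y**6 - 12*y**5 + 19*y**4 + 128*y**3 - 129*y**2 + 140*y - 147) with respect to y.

Factor the denominator: (y - 7)**2*(y - 1)*(y + 3)*(y**2 + 1).
Partial-fraction decomposition: (591*y + 62)/(12500*(y**2 + 1)) + 467/(4000*(y + 3)) + 1/(288*(y - 1)) - 4711/(28125*(y - 7)) - 10457/(3000*(y - 7)**2).
Integrate each term; A/(y−a) gives A·log|y−a|; the (By+D)/(y²+p²) term gives a log and an atan.

-4711*log(y - 7)/28125 + log(y - 1)/288 + 467*log(y + 3)/4000 + 591*log(y**2 + 1)/25000 + 31*atan(y)/6250 + 10457/(3000*y - 21000) + C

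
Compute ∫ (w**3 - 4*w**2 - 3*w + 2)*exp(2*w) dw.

(4*w**3 - 22*w**2 + 10*w + 3)*exp(2*w)/8 + C

Use integration by parts with u = w**3 - 4*w**2 - 3*w + 2, dv = exp(2*w) dw, so v = exp(2*w)/2.
Apply parts 3 times (tabular method): alternate signs, differentiate u down to 0, integrate dv up.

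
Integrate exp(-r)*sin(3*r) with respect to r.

Let I denote the integral. Integrate by parts with u = sin(3*r), dv = exp(-r) dr, so v = -exp(-r): I = -exp(-r)*sin(3*r) + 3·∫ exp(-r)*cos(3*r) dr.
Apply parts again with u = cos(3*r), dv = exp(-r) dr: ∫ exp(-r)*cos(3*r) dr = -exp(-r)*cos(3*r) − 3·I. Substituting back brings back I: I = -exp(-r)*sin(3*r) - 3*exp(-r)*cos(3*r) − 9·I.
Solving for I: (1 + 9)·I equals the remaining terms, so I = (1/10)·(-exp(-r)*sin(3*r) - 3*exp(-r)*cos(3*r)).

-exp(-r)*sin(3*r)/10 - 3*exp(-r)*cos(3*r)/10 + C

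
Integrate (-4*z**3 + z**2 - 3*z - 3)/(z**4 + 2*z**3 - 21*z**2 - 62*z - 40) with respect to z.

Factor the denominator: (z - 5)*(z + 1)*(z + 2)*(z + 4).
Partial-fraction decomposition: -281/(54*(z + 4)) + 39/(14*(z + 2)) - 5/(18*(z + 1)) - 493/(378*(z - 5)).
Integrate each term: A/(z−a) contributes A·log|z−a|.

-493*log(z - 5)/378 - 5*log(z + 1)/18 + 39*log(z + 2)/14 - 281*log(z + 4)/54 + C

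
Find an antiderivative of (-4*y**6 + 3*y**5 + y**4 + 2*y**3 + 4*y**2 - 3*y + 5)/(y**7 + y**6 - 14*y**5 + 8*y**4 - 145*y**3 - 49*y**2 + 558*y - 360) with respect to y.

Factor the denominator: (y - 4)*(y - 1)**2*(y + 2)*(y + 5)*(y**2 + 9).
Partial-fraction decomposition: -(395*y - 326)/(425*(y**2 + 9)) - 17845/(8262*(y + 5)) + 25/(162*(y + 2)) - 23/(4050*(y - 1)) - 2/(135*(y - 1)**2) - 12871/(12150*(y - 4)).
Integrate each term; A/(y−a) gives A·log|y−a|; the (By+D)/(y²+p²) term gives a log and an atan.

-12871*log(y - 4)/12150 - 23*log(y - 1)/4050 + 25*log(y + 2)/162 - 17845*log(y + 5)/8262 - 79*log(y**2 + 9)/170 + 326*atan(y/3)/1275 + 2/(135*y - 135) + C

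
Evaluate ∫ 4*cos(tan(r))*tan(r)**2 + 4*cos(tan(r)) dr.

4*sin(tan(r)) + C

Let u = tan(r), so du = (tan(r)**2 + 1) dr.
Rewriting, the integral becomes 4·∫ cos(u) du = 4·sin(u).
Substituting back, u = tan(r).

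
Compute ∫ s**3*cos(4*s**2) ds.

s**2*sin(4*s**2)/8 + cos(4*s**2)/32 + C

Let u = s², du = 2s ds; rewrite as (1/2)∫ u^1·cos(4u) du.
Now integrate by parts 1 time.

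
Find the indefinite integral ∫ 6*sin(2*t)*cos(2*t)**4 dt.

Let u = cos(2*t), so du = (-2*sin(2*t)) dt.
Rewriting, the integral becomes -3·∫ u^4 du = -3·u^5/5.
Substituting back, u = cos(2*t).

-3*cos(2*t)**5/5 + C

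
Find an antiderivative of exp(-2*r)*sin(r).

-2*exp(-2*r)*sin(r)/5 - exp(-2*r)*cos(r)/5 + C

Let I denote the integral. Integrate by parts with u = sin(r), dv = exp(-2*r) dr, so v = -exp(-2*r)/2: I = -exp(-2*r)*sin(r)/2 + (1/2)·∫ exp(-2*r)*cos(r) dr.
Apply parts again with u = cos(r), dv = exp(-2*r) dr: ∫ exp(-2*r)*cos(r) dr = -exp(-2*r)*cos(r)/2 − (1/2)·I. Substituting back brings back I: I = -exp(-2*r)*sin(r)/2 - exp(-2*r)*cos(r)/4 − (1/4)·I.
Solving for I: (1 + 1/4)·I equals the remaining terms, so I = (4/5)·(-exp(-2*r)*sin(r)/2 - exp(-2*r)*cos(r)/4).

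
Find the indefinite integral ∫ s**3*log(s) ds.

Use integration by parts with u = log(s), dv = s**3 ds.
Then du = 1/s ds and v = s**4/4.

s**4*log(s)/4 - s**4/16 + C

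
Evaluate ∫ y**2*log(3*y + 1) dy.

Use integration by parts with u = log(3*y + 1), dv = y**2 dy.
Then du = 3/(3*y + 1) dy and v = y**3/3.

y**3*log(3*y + 1)/3 - y**3/9 + y**2/18 - y/27 + log(3*y + 1)/81 + C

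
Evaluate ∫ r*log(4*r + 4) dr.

Use integration by parts with u = log(4*r + 4), dv = r dr.
Then du = 4/(4*r + 4) dr and v = r**2/2.

r**2*log(4*r + 4)/2 - r**2/4 + r/2 - log(r + 1)/2 + C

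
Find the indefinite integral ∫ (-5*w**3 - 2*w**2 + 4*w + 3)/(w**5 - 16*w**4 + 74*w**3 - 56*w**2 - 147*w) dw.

Factor the denominator: w*(w - 7)**2*(w - 3)*(w + 1).
Partial-fraction decomposition: 1/(128*(w + 1)) - 23/(32*(w - 3)) + 4587/(6272*(w - 7)) - 891/(112*(w - 7)**2) - 1/(49*w).
Integrate each term; A/(w−a) gives A·log|w−a|; A/(w−a)² gives −A/(w−a).

-log(w)/49 + 4587*log(w - 7)/6272 - 23*log(w - 3)/32 + log(w + 1)/128 + 891/(112*w - 784) + C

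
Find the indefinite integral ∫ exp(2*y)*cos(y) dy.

Let I denote the integral. Integrate by parts with u = cos(y), dv = exp(2*y) dy, so v = exp(2*y)/2: I = exp(2*y)*cos(y)/2 + (1/2)·∫ exp(2*y)*sin(y) dy.
Apply parts again with u = sin(y), dv = exp(2*y) dy: ∫ exp(2*y)*sin(y) dy = exp(2*y)*sin(y)/2 − (1/2)·I. Substituting back brings back I: I = exp(2*y)*sin(y)/4 + exp(2*y)*cos(y)/2 − (1/4)·I.
Solving for I: (1 + 1/4)·I equals the remaining terms, so I = (4/5)·(exp(2*y)*sin(y)/4 + exp(2*y)*cos(y)/2).

exp(2*y)*sin(y)/5 + 2*exp(2*y)*cos(y)/5 + C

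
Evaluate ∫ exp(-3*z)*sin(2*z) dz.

-3*exp(-3*z)*sin(2*z)/13 - 2*exp(-3*z)*cos(2*z)/13 + C

Let I denote the integral. Integrate by parts with u = sin(2*z), dv = exp(-3*z) dz, so v = -exp(-3*z)/3: I = -exp(-3*z)*sin(2*z)/3 + (2/3)·∫ exp(-3*z)*cos(2*z) dz.
Apply parts again with u = cos(2*z), dv = exp(-3*z) dz: ∫ exp(-3*z)*cos(2*z) dz = -exp(-3*z)*cos(2*z)/3 − (2/3)·I. Substituting back brings back I: I = -exp(-3*z)*sin(2*z)/3 - 2*exp(-3*z)*cos(2*z)/9 − (4/9)·I.
Solving for I: (1 + 4/9)·I equals the remaining terms, so I = (9/13)·(-exp(-3*z)*sin(2*z)/3 - 2*exp(-3*z)*cos(2*z)/9).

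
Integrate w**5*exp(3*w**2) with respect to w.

(9*w**4 - 6*w**2 + 2)*exp(3*w**2)/54 + C

Let u = w², du = 2w dw; rewrite as (1/2)∫ u^2·exp(3u) du.
Now integrate by parts 2 times.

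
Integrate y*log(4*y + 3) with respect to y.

Use integration by parts with u = log(4*y + 3), dv = y dy.
Then du = 4/(4*y + 3) dy and v = y**2/2.

y**2*log(4*y + 3)/2 - y**2/4 + 3*y/8 - 9*log(4*y + 3)/32 + C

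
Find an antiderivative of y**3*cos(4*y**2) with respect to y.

Let u = y², du = 2y dy; rewrite as (1/2)∫ u^1·cos(4u) du.
Now integrate by parts 1 time.

y**2*sin(4*y**2)/8 + cos(4*y**2)/32 + C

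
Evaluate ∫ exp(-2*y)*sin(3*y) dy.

Let I denote the integral. Integrate by parts with u = sin(3*y), dv = exp(-2*y) dy, so v = -exp(-2*y)/2: I = -exp(-2*y)*sin(3*y)/2 + (3/2)·∫ exp(-2*y)*cos(3*y) dy.
Apply parts again with u = cos(3*y), dv = exp(-2*y) dy: ∫ exp(-2*y)*cos(3*y) dy = -exp(-2*y)*cos(3*y)/2 − (3/2)·I. Substituting back brings back I: I = -exp(-2*y)*sin(3*y)/2 - 3*exp(-2*y)*cos(3*y)/4 − (9/4)·I.
Solving for I: (1 + 9/4)·I equals the remaining terms, so I = (4/13)·(-exp(-2*y)*sin(3*y)/2 - 3*exp(-2*y)*cos(3*y)/4).

-2*exp(-2*y)*sin(3*y)/13 - 3*exp(-2*y)*cos(3*y)/13 + C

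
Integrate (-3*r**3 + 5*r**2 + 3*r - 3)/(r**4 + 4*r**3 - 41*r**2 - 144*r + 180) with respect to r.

Factor the denominator: (r - 6)*(r - 1)*(r + 5)*(r + 6).
Partial-fraction decomposition: -269/(28*(r + 6)) + 241/(33*(r + 5)) - 1/(105*(r - 1)) - 151/(220*(r - 6)).
Integrate each term: A/(r−a) contributes A·log|r−a|.

-151*log(r - 6)/220 - log(r - 1)/105 + 241*log(r + 5)/33 - 269*log(r + 6)/28 + C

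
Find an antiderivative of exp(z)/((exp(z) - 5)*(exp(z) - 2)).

Let u = e^z, du = e^z dz.
The integral becomes ∫ du/((u-2)(u-5)); decompose into partial fractions.

log(exp(z) - 5)/3 - log(exp(z) - 2)/3 + C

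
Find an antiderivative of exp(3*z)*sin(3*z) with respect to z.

exp(3*z)*sin(3*z)/6 - exp(3*z)*cos(3*z)/6 + C

Let I denote the integral. Integrate by parts with u = sin(3*z), dv = exp(3*z) dz, so v = exp(3*z)/3: I = exp(3*z)*sin(3*z)/3 − ∫ exp(3*z)*cos(3*z) dz.
Apply parts again with u = cos(3*z), dv = exp(3*z) dz: ∫ exp(3*z)*cos(3*z) dz = exp(3*z)*cos(3*z)/3 + I. Substituting back brings back I: I = exp(3*z)*sin(3*z)/3 - exp(3*z)*cos(3*z)/3 − I.
Solving for I: (1 + 1)·I equals the remaining terms, so I = (1/2)·(exp(3*z)*sin(3*z)/3 - exp(3*z)*cos(3*z)/3).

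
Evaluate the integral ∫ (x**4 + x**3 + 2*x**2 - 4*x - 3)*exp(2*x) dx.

(4*x**4 - 4*x**3 + 14*x**2 - 30*x + 3)*exp(2*x)/8 + C

Use integration by parts with u = x**4 + x**3 + 2*x**2 - 4*x - 3, dv = exp(2*x) dx, so v = exp(2*x)/2.
Apply parts 4 times (tabular method): alternate signs, differentiate u down to 0, integrate dv up.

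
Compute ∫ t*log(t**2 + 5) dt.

Let u = t**2 + 5, so du = (2*t) dt.
The integral becomes (1/2)·∫ log(u) du; integrate by parts with u′=log(u), dv′=du.

t**2*log(t**2 + 5)/2 - t**2/2 + 5*log(t**2 + 5)/2 + C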